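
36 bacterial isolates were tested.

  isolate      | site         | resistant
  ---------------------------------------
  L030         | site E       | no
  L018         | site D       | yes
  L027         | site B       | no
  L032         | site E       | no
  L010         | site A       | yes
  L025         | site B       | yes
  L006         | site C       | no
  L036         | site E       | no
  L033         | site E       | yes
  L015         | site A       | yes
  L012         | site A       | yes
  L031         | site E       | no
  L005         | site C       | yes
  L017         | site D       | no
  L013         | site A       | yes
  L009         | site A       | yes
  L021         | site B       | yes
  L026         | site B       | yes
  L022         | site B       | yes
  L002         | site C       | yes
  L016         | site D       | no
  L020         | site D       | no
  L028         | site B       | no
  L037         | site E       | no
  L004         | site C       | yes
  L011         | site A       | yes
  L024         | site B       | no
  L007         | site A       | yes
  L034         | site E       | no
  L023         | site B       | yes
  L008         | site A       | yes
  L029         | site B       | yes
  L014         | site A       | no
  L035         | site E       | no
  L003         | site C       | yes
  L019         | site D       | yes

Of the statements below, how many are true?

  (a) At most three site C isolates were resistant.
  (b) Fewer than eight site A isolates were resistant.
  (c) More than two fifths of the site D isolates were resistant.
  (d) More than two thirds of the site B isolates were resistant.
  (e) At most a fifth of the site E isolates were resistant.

1

(a) site C: |A| = 5, |A ∩ B| = 4; needs |A ∩ B| ≤ 3 — false.
(b) site A: |A| = 9, |A ∩ B| = 8; needs |A ∩ B| < 8 — false.
(c) site D: |A| = 5, |A ∩ B| = 2; needs |A ∩ B| / |A| > 2/5 — false.
(d) site B: |A| = 9, |A ∩ B| = 6; needs |A ∩ B| / |A| > 2/3 — false.
(e) site E: |A| = 8, |A ∩ B| = 1; needs |A ∩ B| / |A| ≤ 1/5 — true.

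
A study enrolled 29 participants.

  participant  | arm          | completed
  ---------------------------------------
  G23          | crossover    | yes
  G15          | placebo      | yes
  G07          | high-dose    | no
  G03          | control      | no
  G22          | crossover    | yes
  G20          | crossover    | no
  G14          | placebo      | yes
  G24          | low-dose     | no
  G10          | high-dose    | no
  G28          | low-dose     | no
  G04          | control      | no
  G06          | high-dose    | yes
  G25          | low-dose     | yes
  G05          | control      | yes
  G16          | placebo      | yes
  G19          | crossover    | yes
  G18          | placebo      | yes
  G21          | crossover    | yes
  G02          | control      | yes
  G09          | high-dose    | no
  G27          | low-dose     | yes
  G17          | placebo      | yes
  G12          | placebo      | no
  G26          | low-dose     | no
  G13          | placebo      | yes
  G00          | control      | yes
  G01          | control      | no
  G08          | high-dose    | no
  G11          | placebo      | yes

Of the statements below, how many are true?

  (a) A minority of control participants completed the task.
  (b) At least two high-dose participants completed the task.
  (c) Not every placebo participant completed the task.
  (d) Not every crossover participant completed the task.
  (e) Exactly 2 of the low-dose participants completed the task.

(a) control: |A| = 6, |A ∩ B| = 3; needs |A ∩ B| < |A ∖ B| — false.
(b) high-dose: |A| = 5, |A ∩ B| = 1; needs |A ∩ B| ≥ 2 — false.
(c) placebo: |A| = 8, |A ∩ B| = 7; needs A ⊄ B (|A ∖ B| ≥ 1) — true.
(d) crossover: |A| = 5, |A ∩ B| = 4; needs A ⊄ B (|A ∖ B| ≥ 1) — true.
(e) low-dose: |A| = 5, |A ∩ B| = 2; needs |A ∩ B| = 2 — true.

3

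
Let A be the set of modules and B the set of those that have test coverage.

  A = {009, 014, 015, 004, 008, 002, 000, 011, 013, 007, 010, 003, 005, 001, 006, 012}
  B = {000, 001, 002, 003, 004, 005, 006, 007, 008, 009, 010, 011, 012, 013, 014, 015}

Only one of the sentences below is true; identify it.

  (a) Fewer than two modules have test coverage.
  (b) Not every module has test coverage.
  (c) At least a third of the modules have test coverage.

|A| = 16, |A ∩ B| = 16, |A ∖ B| = 0.
(a) requires |A ∩ B| < 2: false.
(b) requires A ⊄ B (|A ∖ B| ≥ 1): false.
(c) requires |A ∩ B| / |A| ≥ 1/3: true.

(c)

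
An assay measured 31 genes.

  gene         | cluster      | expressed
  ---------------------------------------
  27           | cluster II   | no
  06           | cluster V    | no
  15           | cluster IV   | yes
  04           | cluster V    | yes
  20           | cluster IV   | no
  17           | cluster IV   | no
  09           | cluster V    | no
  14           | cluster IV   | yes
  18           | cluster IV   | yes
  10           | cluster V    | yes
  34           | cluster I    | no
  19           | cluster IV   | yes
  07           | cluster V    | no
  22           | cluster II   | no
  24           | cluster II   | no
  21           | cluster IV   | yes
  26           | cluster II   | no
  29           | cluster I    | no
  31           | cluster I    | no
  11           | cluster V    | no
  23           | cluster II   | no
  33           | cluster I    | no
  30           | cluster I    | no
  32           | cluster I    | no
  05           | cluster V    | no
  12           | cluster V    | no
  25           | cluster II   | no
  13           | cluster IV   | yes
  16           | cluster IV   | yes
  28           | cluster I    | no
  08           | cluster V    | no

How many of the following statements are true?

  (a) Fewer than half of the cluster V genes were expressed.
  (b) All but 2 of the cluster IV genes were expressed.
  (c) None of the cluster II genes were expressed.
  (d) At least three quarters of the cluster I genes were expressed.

(a) cluster V: |A| = 9, |A ∩ B| = 2; needs |A ∩ B| < |A ∖ B| — true.
(b) cluster IV: |A| = 9, |A ∩ B| = 7; needs |A ∖ B| = 2 — true.
(c) cluster II: |A| = 6, |A ∩ B| = 0; needs A ∩ B = ∅ (|A ∩ B| = 0) — true.
(d) cluster I: |A| = 7, |A ∩ B| = 0; needs |A ∩ B| / |A| ≥ 3/4 — false.

3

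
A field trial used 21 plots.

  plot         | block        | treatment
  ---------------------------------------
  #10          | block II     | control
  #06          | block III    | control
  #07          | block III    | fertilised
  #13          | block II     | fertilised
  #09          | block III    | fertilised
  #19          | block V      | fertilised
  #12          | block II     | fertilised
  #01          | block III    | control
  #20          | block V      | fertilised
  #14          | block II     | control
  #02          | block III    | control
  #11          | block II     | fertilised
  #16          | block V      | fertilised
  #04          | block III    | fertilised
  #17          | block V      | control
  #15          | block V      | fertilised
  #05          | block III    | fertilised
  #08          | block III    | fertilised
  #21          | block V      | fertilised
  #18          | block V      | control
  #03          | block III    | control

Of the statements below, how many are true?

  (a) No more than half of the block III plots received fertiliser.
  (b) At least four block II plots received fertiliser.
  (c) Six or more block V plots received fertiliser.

0

(a) block III: |A| = 9, |A ∩ B| = 5; needs |A ∩ B| ≤ |A ∖ B| — false.
(b) block II: |A| = 5, |A ∩ B| = 3; needs |A ∩ B| ≥ 4 — false.
(c) block V: |A| = 7, |A ∩ B| = 5; needs |A ∩ B| ≥ 6 — false.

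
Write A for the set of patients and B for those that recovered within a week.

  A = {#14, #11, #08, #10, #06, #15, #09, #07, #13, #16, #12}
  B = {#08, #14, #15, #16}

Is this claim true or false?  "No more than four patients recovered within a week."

True

Truth condition: |A ∩ B| ≤ 4.
A (the restrictor) = {#14, #11, #08, #10, #06, #15, #09, #07, #13, #16, #12}, |A| = 11.
A ∩ B = {#14, #08, #15, #16}, so |A ∩ B| = 4.
|A ∩ B| = 4, so the statement is true.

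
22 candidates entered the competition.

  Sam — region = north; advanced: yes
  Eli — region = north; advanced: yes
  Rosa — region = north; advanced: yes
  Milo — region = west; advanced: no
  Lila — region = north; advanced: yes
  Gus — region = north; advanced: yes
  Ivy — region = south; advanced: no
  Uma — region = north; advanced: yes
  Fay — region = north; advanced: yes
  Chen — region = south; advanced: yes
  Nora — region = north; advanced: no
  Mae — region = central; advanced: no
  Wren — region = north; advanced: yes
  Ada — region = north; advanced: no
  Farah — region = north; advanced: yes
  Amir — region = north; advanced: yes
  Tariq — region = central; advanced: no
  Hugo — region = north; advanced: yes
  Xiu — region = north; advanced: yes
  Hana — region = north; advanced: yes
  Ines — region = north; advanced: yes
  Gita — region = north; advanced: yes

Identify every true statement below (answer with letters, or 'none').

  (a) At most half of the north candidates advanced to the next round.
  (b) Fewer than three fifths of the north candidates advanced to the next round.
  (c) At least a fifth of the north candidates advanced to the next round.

(c)

|A| = 17, |A ∩ B| = 15, |A ∖ B| = 2.
(a) |A ∩ B| ≤ |A ∖ B|: fails.
(b) |A ∩ B| / |A| < 3/5: fails.
(c) |A ∩ B| / |A| ≥ 1/5: holds.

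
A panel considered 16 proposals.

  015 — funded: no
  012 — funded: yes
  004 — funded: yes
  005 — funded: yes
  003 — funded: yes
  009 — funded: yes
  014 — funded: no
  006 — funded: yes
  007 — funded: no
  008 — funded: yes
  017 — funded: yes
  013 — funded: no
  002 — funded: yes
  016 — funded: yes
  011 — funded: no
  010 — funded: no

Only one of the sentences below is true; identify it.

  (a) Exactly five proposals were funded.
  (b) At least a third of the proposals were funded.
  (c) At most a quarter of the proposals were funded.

|A| = 16, |A ∩ B| = 10, |A ∖ B| = 6.
(a) requires |A ∩ B| = 5: false.
(b) requires |A ∩ B| / |A| ≥ 1/3: true.
(c) requires |A ∩ B| / |A| ≤ 1/4: false.

(b)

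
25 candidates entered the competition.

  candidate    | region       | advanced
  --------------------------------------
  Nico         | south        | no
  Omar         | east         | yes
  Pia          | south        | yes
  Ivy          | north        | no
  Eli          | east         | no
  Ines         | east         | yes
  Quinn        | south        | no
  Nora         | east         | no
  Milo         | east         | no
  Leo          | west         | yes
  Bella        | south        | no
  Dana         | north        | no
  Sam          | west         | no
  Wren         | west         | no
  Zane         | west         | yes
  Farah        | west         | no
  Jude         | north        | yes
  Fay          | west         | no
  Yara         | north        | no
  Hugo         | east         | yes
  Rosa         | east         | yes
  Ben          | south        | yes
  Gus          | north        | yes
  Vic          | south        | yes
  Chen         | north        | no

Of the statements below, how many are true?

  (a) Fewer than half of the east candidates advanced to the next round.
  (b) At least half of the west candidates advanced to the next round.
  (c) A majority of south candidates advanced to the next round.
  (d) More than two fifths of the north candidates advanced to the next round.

0

(a) east: |A| = 7, |A ∩ B| = 4; needs |A ∩ B| < |A ∖ B| — false.
(b) west: |A| = 6, |A ∩ B| = 2; needs |A ∩ B| ≥ |A ∖ B| — false.
(c) south: |A| = 6, |A ∩ B| = 3; needs |A ∩ B| > |A ∖ B| — false.
(d) north: |A| = 6, |A ∩ B| = 2; needs |A ∩ B| / |A| > 2/5 — false.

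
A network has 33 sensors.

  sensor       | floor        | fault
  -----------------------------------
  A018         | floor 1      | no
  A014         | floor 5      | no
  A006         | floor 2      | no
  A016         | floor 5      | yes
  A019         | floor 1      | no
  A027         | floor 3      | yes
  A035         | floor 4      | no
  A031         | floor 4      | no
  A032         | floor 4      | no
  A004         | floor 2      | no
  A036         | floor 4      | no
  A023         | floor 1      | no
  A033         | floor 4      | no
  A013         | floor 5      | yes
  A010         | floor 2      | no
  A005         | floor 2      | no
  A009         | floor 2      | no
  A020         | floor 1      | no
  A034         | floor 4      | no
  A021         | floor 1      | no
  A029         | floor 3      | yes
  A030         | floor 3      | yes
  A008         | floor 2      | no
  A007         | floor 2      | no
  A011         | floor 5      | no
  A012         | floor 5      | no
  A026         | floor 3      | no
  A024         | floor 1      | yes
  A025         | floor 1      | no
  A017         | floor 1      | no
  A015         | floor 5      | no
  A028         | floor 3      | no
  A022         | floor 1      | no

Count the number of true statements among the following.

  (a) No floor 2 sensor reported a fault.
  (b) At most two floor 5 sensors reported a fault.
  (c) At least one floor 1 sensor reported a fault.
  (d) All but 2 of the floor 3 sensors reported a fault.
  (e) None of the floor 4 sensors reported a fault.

(a) floor 2: |A| = 7, |A ∩ B| = 0; needs A ∩ B = ∅ (|A ∩ B| = 0) — true.
(b) floor 5: |A| = 6, |A ∩ B| = 2; needs |A ∩ B| ≤ 2 — true.
(c) floor 1: |A| = 9, |A ∩ B| = 1; needs A ∩ B ≠ ∅ (|A ∩ B| ≥ 1) — true.
(d) floor 3: |A| = 5, |A ∩ B| = 3; needs |A ∖ B| = 2 — true.
(e) floor 4: |A| = 6, |A ∩ B| = 0; needs A ∩ B = ∅ (|A ∩ B| = 0) — true.

5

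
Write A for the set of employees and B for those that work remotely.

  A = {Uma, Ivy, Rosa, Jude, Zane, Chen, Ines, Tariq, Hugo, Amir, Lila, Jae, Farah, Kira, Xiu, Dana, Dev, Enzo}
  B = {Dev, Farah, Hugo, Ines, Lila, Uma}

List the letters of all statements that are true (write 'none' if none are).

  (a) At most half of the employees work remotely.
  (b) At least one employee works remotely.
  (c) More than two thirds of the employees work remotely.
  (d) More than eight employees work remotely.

|A| = 18, |A ∩ B| = 6, |A ∖ B| = 12.
(a) |A ∩ B| ≤ |A ∖ B|: holds.
(b) A ∩ B ≠ ∅ (|A ∩ B| ≥ 1): holds.
(c) |A ∩ B| / |A| > 2/3: fails.
(d) |A ∩ B| > 8: fails.

(a), (b)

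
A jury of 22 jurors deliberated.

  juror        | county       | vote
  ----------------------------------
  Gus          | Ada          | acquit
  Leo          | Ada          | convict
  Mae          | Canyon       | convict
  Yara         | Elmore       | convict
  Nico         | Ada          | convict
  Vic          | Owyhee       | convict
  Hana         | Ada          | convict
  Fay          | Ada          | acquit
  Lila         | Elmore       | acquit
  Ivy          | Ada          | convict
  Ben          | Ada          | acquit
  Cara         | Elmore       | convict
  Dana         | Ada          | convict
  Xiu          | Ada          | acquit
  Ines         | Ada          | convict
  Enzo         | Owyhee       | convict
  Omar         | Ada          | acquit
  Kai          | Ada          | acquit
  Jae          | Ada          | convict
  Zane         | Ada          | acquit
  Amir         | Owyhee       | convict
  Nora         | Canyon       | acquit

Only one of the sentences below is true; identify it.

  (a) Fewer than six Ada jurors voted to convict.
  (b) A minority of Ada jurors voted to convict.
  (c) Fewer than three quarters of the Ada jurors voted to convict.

|A| = 14, |A ∩ B| = 7, |A ∖ B| = 7.
(a) requires |A ∩ B| < 6: false.
(b) requires |A ∩ B| < |A ∖ B|: false.
(c) requires |A ∩ B| / |A| < 3/4: true.

(c)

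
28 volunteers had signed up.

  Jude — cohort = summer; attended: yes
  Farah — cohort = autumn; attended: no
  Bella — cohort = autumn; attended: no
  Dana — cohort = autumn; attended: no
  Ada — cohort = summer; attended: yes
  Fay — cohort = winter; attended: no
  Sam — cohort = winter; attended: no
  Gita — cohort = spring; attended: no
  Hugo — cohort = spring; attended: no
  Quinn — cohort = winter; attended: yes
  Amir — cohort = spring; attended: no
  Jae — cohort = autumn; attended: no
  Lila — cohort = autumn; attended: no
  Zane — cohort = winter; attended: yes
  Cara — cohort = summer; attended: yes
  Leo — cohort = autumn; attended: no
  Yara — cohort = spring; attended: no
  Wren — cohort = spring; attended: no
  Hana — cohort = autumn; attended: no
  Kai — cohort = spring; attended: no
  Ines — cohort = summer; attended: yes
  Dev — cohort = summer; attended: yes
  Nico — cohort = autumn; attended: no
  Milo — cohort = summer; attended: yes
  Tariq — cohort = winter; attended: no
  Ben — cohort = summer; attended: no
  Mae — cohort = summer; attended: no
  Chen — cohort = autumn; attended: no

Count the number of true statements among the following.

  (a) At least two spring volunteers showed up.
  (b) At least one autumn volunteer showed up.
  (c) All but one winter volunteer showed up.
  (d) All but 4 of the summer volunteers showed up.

(a) spring: |A| = 6, |A ∩ B| = 0; needs |A ∩ B| ≥ 2 — false.
(b) autumn: |A| = 9, |A ∩ B| = 0; needs A ∩ B ≠ ∅ (|A ∩ B| ≥ 1) — false.
(c) winter: |A| = 5, |A ∩ B| = 2; needs |A ∖ B| = 1 — false.
(d) summer: |A| = 8, |A ∩ B| = 6; needs |A ∖ B| = 4 — false.

0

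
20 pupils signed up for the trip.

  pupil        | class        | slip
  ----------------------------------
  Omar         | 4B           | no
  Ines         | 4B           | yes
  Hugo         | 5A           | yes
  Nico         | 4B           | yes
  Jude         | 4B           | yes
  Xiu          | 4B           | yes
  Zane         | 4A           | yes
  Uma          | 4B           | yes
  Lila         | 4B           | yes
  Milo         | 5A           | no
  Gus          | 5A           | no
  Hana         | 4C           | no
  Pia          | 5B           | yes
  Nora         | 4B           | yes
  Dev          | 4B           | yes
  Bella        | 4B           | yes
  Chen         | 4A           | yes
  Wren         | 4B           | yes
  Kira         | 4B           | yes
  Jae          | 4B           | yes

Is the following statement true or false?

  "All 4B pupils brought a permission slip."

Truth condition: A ⊆ B, i.e. every element of A is in B (|A ∖ B| = 0).
A (the restrictor) = {Omar, Ines, Nico, Jude, Xiu, Uma, Lila, Nora, Dev, Bella, Wren, Kira, Jae}, |A| = 13.
A ∖ B = {Omar}, so |A ∖ B| = 1.
So the statement is false.

False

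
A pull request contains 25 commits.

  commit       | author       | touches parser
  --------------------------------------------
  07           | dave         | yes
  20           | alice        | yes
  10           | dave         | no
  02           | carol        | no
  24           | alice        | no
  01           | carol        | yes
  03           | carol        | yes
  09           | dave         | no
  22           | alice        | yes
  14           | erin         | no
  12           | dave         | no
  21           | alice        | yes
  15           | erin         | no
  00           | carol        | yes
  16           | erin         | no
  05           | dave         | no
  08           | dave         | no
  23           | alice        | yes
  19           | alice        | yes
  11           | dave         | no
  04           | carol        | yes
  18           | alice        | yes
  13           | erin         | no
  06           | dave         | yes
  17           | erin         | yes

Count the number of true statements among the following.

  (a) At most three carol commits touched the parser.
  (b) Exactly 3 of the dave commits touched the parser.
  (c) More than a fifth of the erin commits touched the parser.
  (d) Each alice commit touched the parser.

(a) carol: |A| = 5, |A ∩ B| = 4; needs |A ∩ B| ≤ 3 — false.
(b) dave: |A| = 8, |A ∩ B| = 2; needs |A ∩ B| = 3 — false.
(c) erin: |A| = 5, |A ∩ B| = 1; needs |A ∩ B| / |A| > 1/5 — false.
(d) alice: |A| = 7, |A ∩ B| = 6; needs A ⊆ B, i.e. every element of A is in B (|A ∖ B| = 0) — false.

0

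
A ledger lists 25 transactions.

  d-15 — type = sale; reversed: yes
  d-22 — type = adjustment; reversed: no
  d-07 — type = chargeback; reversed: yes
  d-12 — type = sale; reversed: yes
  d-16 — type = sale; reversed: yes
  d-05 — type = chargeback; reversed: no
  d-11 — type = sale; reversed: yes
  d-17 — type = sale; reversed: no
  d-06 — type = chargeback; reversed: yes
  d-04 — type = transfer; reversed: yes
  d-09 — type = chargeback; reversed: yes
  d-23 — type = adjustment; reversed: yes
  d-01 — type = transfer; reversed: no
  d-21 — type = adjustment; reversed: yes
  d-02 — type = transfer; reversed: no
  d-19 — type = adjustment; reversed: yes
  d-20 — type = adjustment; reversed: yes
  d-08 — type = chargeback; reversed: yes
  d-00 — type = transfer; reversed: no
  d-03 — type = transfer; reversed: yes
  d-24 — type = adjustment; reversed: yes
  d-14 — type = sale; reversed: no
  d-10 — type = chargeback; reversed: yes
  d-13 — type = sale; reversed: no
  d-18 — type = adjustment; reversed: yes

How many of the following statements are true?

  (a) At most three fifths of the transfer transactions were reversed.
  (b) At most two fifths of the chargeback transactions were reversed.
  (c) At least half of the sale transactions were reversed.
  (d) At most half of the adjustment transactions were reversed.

2

(a) transfer: |A| = 5, |A ∩ B| = 2; needs |A ∩ B| / |A| ≤ 3/5 — true.
(b) chargeback: |A| = 6, |A ∩ B| = 5; needs |A ∩ B| / |A| ≤ 2/5 — false.
(c) sale: |A| = 7, |A ∩ B| = 4; needs |A ∩ B| ≥ |A ∖ B| — true.
(d) adjustment: |A| = 7, |A ∩ B| = 6; needs |A ∩ B| ≤ |A ∖ B| — false.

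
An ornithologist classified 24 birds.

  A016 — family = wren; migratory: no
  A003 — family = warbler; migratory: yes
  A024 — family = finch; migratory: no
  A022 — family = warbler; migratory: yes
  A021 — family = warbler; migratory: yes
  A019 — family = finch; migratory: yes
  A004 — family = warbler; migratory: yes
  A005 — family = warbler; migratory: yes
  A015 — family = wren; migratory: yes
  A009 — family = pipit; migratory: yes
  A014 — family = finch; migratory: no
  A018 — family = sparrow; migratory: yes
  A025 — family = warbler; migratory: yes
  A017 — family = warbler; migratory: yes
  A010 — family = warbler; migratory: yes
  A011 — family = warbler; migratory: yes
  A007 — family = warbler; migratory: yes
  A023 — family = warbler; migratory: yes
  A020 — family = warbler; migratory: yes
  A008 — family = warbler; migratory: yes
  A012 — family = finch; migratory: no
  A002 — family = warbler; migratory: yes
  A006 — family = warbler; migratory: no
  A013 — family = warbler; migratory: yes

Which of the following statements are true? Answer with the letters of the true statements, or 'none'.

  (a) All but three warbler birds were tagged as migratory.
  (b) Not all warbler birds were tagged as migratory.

|A| = 16, |A ∩ B| = 15, |A ∖ B| = 1.
(a) |A ∖ B| = 3: fails.
(b) A ⊄ B (|A ∖ B| ≥ 1): holds.

(b)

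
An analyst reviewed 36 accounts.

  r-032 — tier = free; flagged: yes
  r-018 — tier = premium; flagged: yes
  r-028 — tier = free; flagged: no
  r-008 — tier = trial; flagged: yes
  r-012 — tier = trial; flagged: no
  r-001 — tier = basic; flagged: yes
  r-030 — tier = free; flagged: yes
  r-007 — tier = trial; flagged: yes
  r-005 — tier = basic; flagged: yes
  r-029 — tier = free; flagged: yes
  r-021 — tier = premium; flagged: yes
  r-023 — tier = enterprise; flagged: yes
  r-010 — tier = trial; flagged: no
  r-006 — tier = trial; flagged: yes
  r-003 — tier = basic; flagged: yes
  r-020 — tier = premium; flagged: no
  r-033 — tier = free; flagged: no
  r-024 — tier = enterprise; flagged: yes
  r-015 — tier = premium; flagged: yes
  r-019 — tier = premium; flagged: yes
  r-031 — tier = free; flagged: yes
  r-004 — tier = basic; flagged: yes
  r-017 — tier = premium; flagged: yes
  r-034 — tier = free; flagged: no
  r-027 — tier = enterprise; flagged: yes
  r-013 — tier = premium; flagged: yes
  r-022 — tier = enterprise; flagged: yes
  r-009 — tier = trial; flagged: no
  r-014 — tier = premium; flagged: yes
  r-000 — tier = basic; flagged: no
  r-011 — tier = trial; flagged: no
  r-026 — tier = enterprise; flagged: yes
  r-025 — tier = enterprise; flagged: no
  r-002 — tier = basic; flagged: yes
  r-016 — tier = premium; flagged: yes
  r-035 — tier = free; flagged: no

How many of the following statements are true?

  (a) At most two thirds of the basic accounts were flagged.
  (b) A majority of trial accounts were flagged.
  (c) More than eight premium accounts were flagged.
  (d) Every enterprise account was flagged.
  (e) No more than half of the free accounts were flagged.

1

(a) basic: |A| = 6, |A ∩ B| = 5; needs |A ∩ B| / |A| ≤ 2/3 — false.
(b) trial: |A| = 7, |A ∩ B| = 3; needs |A ∩ B| > |A ∖ B| — false.
(c) premium: |A| = 9, |A ∩ B| = 8; needs |A ∩ B| > 8 — false.
(d) enterprise: |A| = 6, |A ∩ B| = 5; needs A ⊆ B, i.e. every element of A is in B (|A ∖ B| = 0) — false.
(e) free: |A| = 8, |A ∩ B| = 4; needs |A ∩ B| ≤ |A ∖ B| — true.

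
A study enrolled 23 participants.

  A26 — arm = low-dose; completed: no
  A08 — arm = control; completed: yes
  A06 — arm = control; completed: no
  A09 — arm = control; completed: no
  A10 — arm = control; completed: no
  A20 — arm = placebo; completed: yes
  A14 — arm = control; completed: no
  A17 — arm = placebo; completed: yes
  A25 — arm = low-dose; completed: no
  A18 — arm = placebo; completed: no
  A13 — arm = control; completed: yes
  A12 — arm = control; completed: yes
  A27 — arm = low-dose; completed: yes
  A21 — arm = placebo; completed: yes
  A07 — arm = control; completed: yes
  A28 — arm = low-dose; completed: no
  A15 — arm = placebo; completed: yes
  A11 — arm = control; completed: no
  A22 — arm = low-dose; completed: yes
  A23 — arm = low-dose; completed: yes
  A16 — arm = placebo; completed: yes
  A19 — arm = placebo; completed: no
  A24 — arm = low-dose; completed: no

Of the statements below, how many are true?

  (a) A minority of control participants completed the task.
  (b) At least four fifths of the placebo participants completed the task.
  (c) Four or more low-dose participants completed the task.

1

(a) control: |A| = 9, |A ∩ B| = 4; needs |A ∩ B| < |A ∖ B| — true.
(b) placebo: |A| = 7, |A ∩ B| = 5; needs |A ∩ B| / |A| ≥ 4/5 — false.
(c) low-dose: |A| = 7, |A ∩ B| = 3; needs |A ∩ B| ≥ 4 — false.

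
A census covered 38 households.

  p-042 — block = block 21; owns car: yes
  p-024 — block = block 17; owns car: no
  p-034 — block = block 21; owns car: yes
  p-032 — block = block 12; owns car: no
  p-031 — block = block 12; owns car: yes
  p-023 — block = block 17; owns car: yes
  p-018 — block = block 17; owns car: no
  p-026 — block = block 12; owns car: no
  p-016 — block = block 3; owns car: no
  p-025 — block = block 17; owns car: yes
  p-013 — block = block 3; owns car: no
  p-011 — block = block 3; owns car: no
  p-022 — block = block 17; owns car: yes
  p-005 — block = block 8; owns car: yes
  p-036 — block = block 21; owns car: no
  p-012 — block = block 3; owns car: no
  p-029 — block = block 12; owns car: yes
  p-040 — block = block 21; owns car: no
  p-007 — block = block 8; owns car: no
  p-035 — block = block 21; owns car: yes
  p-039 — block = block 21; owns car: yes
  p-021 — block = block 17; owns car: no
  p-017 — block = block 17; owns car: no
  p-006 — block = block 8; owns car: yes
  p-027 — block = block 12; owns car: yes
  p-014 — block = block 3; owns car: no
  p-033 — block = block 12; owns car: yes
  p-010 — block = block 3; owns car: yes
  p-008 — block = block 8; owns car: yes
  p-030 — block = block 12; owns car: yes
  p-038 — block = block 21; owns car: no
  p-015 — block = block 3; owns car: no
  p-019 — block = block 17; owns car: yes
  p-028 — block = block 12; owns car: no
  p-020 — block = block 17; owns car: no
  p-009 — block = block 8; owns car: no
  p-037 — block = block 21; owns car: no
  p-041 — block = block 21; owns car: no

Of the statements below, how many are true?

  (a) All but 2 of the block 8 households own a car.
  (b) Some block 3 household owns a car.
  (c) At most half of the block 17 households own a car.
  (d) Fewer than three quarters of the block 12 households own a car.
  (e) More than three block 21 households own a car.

5

(a) block 8: |A| = 5, |A ∩ B| = 3; needs |A ∖ B| = 2 — true.
(b) block 3: |A| = 7, |A ∩ B| = 1; needs A ∩ B ≠ ∅ (|A ∩ B| ≥ 1) — true.
(c) block 17: |A| = 9, |A ∩ B| = 4; needs |A ∩ B| ≤ |A ∖ B| — true.
(d) block 12: |A| = 8, |A ∩ B| = 5; needs |A ∩ B| / |A| < 3/4 — true.
(e) block 21: |A| = 9, |A ∩ B| = 4; needs |A ∩ B| > 3 — true.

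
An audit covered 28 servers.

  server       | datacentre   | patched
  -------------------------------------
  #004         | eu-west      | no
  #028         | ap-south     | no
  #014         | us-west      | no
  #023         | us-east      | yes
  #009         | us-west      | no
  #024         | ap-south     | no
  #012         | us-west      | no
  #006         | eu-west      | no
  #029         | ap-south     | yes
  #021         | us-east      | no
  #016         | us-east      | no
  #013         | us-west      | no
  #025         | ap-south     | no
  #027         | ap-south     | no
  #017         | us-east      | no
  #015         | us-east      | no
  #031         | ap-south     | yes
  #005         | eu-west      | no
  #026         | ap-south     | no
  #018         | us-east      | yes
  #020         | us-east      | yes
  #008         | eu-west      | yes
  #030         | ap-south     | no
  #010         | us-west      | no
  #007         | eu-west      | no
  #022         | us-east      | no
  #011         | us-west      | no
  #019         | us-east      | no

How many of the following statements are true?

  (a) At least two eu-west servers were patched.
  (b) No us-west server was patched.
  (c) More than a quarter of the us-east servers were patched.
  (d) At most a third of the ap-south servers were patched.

3

(a) eu-west: |A| = 5, |A ∩ B| = 1; needs |A ∩ B| ≥ 2 — false.
(b) us-west: |A| = 6, |A ∩ B| = 0; needs A ∩ B = ∅ (|A ∩ B| = 0) — true.
(c) us-east: |A| = 9, |A ∩ B| = 3; needs |A ∩ B| / |A| > 1/4 — true.
(d) ap-south: |A| = 8, |A ∩ B| = 2; needs |A ∩ B| / |A| ≤ 1/3 — true.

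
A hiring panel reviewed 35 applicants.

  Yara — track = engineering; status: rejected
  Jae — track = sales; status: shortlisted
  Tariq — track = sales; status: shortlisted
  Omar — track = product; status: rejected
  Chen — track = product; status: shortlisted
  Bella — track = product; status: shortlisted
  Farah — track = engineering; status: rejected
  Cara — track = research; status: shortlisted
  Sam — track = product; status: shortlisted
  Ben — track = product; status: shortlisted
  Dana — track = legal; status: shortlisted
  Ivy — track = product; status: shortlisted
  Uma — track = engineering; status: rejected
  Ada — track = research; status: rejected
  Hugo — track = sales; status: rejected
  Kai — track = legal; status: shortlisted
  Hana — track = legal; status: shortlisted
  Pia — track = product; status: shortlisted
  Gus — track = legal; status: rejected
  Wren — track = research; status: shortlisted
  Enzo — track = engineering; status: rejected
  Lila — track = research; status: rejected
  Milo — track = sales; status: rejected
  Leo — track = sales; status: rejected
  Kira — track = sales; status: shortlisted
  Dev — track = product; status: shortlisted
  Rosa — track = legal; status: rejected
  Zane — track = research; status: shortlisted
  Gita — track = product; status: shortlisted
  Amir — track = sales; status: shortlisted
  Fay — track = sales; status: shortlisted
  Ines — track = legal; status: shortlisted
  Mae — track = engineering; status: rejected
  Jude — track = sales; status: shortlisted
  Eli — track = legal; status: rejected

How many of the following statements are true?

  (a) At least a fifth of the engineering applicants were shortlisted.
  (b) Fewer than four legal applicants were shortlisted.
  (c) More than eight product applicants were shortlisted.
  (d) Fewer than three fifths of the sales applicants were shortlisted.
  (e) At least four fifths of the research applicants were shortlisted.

0

(a) engineering: |A| = 5, |A ∩ B| = 0; needs |A ∩ B| / |A| ≥ 1/5 — false.
(b) legal: |A| = 7, |A ∩ B| = 4; needs |A ∩ B| < 4 — false.
(c) product: |A| = 9, |A ∩ B| = 8; needs |A ∩ B| > 8 — false.
(d) sales: |A| = 9, |A ∩ B| = 6; needs |A ∩ B| / |A| < 3/5 — false.
(e) research: |A| = 5, |A ∩ B| = 3; needs |A ∩ B| / |A| ≥ 4/5 — false.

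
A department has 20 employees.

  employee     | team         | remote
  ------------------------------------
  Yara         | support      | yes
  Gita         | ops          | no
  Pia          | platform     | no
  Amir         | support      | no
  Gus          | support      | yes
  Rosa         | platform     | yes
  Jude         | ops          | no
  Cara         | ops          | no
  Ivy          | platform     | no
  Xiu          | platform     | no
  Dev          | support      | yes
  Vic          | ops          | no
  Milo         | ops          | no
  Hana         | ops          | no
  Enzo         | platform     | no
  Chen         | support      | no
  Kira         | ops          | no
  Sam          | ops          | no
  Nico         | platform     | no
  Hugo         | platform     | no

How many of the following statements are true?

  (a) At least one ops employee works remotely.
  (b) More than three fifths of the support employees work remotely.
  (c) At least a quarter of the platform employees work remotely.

(a) ops: |A| = 8, |A ∩ B| = 0; needs A ∩ B ≠ ∅ (|A ∩ B| ≥ 1) — false.
(b) support: |A| = 5, |A ∩ B| = 3; needs |A ∩ B| / |A| > 3/5 — false.
(c) platform: |A| = 7, |A ∩ B| = 1; needs |A ∩ B| / |A| ≥ 1/4 — false.

0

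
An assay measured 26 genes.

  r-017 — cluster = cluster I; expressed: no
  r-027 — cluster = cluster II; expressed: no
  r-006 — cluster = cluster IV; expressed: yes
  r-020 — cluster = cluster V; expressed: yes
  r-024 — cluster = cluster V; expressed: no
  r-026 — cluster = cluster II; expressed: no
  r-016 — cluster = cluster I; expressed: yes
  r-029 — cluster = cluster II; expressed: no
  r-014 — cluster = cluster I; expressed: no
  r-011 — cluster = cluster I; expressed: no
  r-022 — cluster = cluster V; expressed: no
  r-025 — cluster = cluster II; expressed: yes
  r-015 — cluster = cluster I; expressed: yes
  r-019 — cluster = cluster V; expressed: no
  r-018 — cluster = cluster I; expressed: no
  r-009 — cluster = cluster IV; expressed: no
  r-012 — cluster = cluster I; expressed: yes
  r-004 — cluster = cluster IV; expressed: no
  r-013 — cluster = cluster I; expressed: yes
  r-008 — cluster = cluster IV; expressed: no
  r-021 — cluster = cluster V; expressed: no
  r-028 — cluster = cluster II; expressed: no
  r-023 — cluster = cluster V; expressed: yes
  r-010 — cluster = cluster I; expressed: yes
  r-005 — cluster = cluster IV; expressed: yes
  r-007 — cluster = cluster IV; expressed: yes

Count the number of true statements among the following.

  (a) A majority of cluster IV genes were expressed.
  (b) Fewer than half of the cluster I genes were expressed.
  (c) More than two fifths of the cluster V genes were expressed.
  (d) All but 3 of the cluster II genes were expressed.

(a) cluster IV: |A| = 6, |A ∩ B| = 3; needs |A ∩ B| > |A ∖ B| — false.
(b) cluster I: |A| = 9, |A ∩ B| = 5; needs |A ∩ B| < |A ∖ B| — false.
(c) cluster V: |A| = 6, |A ∩ B| = 2; needs |A ∩ B| / |A| > 2/5 — false.
(d) cluster II: |A| = 5, |A ∩ B| = 1; needs |A ∖ B| = 3 — false.

0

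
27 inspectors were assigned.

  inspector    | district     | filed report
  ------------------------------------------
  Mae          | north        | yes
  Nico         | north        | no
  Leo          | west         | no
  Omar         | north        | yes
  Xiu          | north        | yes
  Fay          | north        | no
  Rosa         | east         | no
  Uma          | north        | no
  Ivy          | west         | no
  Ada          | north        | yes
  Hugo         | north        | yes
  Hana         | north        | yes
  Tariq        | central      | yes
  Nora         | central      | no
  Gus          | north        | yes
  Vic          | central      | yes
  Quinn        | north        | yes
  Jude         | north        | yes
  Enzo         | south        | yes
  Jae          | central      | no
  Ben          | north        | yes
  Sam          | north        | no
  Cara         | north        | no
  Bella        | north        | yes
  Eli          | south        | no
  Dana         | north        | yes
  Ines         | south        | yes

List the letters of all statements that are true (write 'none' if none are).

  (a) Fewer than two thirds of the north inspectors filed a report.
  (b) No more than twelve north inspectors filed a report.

|A| = 17, |A ∩ B| = 12, |A ∖ B| = 5.
(a) |A ∩ B| / |A| < 2/3: fails.
(b) |A ∩ B| ≤ 12: holds.

(b)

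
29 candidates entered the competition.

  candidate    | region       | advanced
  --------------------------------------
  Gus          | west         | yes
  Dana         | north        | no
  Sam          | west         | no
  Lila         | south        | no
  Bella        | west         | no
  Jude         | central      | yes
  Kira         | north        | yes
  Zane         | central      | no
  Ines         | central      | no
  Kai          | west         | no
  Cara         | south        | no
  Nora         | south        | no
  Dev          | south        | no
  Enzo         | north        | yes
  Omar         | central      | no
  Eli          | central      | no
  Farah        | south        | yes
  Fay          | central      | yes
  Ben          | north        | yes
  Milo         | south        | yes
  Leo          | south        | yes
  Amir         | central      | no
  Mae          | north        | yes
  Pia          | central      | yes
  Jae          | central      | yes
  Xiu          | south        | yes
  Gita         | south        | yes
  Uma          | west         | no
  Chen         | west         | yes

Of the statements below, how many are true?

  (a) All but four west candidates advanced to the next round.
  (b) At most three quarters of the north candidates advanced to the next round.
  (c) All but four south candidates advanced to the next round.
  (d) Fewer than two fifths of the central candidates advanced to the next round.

2

(a) west: |A| = 6, |A ∩ B| = 2; needs |A ∖ B| = 4 — true.
(b) north: |A| = 5, |A ∩ B| = 4; needs |A ∩ B| / |A| ≤ 3/4 — false.
(c) south: |A| = 9, |A ∩ B| = 5; needs |A ∖ B| = 4 — true.
(d) central: |A| = 9, |A ∩ B| = 4; needs |A ∩ B| / |A| < 2/5 — false.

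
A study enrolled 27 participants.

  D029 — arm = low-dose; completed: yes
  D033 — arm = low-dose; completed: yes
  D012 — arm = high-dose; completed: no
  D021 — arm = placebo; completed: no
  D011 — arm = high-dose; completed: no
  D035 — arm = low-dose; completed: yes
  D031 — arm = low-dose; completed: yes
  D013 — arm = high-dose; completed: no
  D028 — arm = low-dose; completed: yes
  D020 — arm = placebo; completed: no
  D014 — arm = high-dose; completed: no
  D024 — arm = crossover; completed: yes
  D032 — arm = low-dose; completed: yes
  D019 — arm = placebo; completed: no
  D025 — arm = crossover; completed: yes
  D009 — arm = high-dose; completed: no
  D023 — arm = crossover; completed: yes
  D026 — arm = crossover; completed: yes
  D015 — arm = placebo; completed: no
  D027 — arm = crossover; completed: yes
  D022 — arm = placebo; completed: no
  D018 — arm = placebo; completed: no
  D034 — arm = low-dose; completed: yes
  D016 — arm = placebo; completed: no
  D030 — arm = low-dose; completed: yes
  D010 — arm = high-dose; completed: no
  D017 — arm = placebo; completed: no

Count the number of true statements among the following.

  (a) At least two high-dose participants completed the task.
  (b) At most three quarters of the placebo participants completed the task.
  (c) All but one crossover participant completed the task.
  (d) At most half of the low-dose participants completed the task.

(a) high-dose: |A| = 6, |A ∩ B| = 0; needs |A ∩ B| ≥ 2 — false.
(b) placebo: |A| = 8, |A ∩ B| = 0; needs |A ∩ B| / |A| ≤ 3/4 — true.
(c) crossover: |A| = 5, |A ∩ B| = 5; needs |A ∖ B| = 1 — false.
(d) low-dose: |A| = 8, |A ∩ B| = 8; needs |A ∩ B| ≤ |A ∖ B| — false.

1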